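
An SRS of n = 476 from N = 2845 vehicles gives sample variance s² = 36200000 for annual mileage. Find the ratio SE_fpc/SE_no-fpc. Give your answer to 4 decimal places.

0.9125

f = n/N = 476/2845 = 0.16731107.
SE_no-fpc = √(s²/n) = 275.77241; SE_fpc = √((1−f)s²/n) = 251.64726.
Ratio = √(1−f) = 0.91251791.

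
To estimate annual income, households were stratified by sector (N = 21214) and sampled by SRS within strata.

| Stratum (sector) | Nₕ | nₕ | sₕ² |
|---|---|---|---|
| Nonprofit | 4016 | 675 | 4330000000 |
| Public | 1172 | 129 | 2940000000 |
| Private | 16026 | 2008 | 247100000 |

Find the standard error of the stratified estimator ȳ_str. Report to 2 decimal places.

560.88

Var(ȳ_str) = Σₕ Wₕ²(1 − fₕ)sₕ²/nₕ with Wₕ = Nₕ/N, N = 21214.
Nonprofit: Wₕ = 0.18930895; term = 0.18930895²·(1 − 0.16807769)·4330000000/675 = 191253.4.
Public: Wₕ = 0.05524654; term = 0.05524654²·(1 − 0.11006826)·2940000000/129 = 61904.812.
Private: Wₕ = 0.75544452; term = 0.75544452²·(1 − 0.12529639)·247100000/2008 = 61429.234.
Sum = 314587.45.
SE = √(314587.45) = 560.88.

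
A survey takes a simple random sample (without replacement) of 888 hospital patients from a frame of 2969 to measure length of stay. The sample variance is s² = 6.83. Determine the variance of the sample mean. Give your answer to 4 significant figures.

Under SRS without replacement, Var(ȳ) = (1 − f)·s²/n with f = n/N = 888/2969 = 0.29909060.
Var(ȳ) = (1 − 0.29909060)·6.83/888 = 0.70090940·0.0076914414 = 0.0053910036.

0.005391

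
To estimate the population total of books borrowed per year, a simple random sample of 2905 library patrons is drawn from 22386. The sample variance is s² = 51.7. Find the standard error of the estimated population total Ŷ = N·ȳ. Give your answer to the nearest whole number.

2786

Var(Ŷ) = N²·Var(ȳ) = N²·(1 − n/N)·s²/n.
f = 2905/22386 = 0.12976861; Var(ȳ) = 0.87023139·51.7/2905 = 0.015487423.
Var(Ŷ) = 22386² · 0.015487423 = 7.7612587 × 10^6.
SE(Ŷ) = √(7.7612587 × 10^6) = 2786.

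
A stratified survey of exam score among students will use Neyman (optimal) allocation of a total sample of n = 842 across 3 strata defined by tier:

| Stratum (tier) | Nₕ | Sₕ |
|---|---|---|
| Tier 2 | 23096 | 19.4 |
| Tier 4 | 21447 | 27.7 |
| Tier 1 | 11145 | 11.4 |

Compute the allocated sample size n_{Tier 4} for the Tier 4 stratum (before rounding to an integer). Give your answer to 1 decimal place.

427.8

Neyman allocation: nₕ = n·NₕSₕ / Σⱼ NⱼSⱼ.
Σ NⱼSⱼ = 23096·19.4 + 21447·27.7 + 11145·11.4 = 1.1691973 × 10^6.
n_{Tier 4} = 842·21447·27.7 / (1.1691973 × 10^6) = 427.8.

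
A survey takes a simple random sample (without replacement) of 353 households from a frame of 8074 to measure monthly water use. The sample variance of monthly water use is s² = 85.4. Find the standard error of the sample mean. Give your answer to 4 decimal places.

Under SRS without replacement, Var(ȳ) = (1 − f)·s²/n with f = n/N = 353/8074 = 0.04372058.
Var(ȳ) = (1 − 0.04372058)·85.4/353 = 0.95627942·0.24192635 = 0.23134918.
SE(ȳ) = √(0.23134918) = 0.4810.

0.4810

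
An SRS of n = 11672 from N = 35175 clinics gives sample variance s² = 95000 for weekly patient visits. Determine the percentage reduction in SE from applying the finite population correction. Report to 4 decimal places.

18.2581

f = n/N = 11672/35175 = 0.33182658.
SE_no-fpc = √(s²/n) = 2.8529172; SE_fpc = √((1−f)s²/n) = 2.332028.
Ratio = √(1−f) = 0.81741875. Reduction = 100·(1 − 0.81741875) = 18.2581%.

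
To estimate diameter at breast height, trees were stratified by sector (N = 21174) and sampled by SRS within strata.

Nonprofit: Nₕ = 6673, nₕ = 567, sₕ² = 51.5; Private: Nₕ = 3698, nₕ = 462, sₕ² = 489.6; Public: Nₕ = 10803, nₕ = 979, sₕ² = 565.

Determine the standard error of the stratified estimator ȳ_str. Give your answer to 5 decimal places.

Var(ȳ_str) = Σₕ Wₕ²(1 − fₕ)sₕ²/nₕ with Wₕ = Nₕ/N, N = 21174.
Nonprofit: Wₕ = 0.31515066; term = 0.31515066²·(1 − 0.08496928)·51.5/567 = 0.0082546046.
Private: Wₕ = 0.17464815; term = 0.17464815²·(1 − 0.12493240)·489.6/462 = 0.028285837.
Public: Wₕ = 0.51020119; term = 0.51020119²·(1 − 0.09062298)·565/979 = 0.1366132.
Sum = 0.17315364.
SE = √(0.17315364) = 0.41612.

0.41612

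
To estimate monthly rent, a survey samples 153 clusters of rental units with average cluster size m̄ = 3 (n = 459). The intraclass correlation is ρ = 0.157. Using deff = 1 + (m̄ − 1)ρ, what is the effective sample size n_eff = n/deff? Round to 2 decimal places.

349.32

deff = 1 + (3 − 1)·0.157 = 1 + 0.314 = 1.314.
n_eff = 459 / 1.314 = 349.32.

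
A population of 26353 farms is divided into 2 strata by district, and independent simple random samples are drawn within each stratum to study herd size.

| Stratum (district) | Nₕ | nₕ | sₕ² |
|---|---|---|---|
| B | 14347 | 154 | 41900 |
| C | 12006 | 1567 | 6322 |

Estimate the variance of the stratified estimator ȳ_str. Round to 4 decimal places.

Var(ȳ_str) = Σₕ Wₕ²(1 − fₕ)sₕ²/nₕ with Wₕ = Nₕ/N, N = 26353.
B: Wₕ = 0.54441620; term = 0.54441620²·(1 − 0.01073395)·41900/154 = 79.775306.
C: Wₕ = 0.45558380; term = 0.45558380²·(1 − 0.13051807)·6322/1567 = 0.72808588.
Sum = 80.503392.

80.5034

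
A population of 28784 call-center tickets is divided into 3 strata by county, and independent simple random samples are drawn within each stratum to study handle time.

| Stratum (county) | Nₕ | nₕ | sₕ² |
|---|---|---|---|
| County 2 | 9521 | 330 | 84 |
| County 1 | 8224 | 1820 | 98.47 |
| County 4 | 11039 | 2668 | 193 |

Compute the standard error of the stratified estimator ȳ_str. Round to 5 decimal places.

Var(ȳ_str) = Σₕ Wₕ²(1 − fₕ)sₕ²/nₕ with Wₕ = Nₕ/N, N = 28784.
County 2: Wₕ = 0.33077404; term = 0.33077404²·(1 − 0.03466022)·84/330 = 0.026884898.
County 1: Wₕ = 0.28571429; term = 0.28571429²·(1 − 0.22130350)·98.47/1820 = 0.0034392574.
County 4: Wₕ = 0.38351167; term = 0.38351167²·(1 − 0.24168856)·193/2668 = 0.0080681928.
Sum = 0.038392348.
SE = √(0.038392348) = 0.19594.

0.19594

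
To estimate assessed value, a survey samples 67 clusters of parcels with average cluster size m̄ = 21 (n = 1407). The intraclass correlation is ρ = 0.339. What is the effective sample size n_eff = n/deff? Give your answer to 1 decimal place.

180.8

deff = 1 + (21 − 1)·0.339 = 1 + 6.78 = 7.78.
n_eff = 1407 / 7.78 = 180.8.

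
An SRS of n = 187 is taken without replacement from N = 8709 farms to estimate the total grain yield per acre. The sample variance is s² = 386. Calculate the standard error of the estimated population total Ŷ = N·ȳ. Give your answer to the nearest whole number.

12377

Var(Ŷ) = N²·Var(ȳ) = N²·(1 − n/N)·s²/n.
f = 187/8709 = 0.02147204; Var(ȳ) = 0.97852796·386/187 = 2.0198492.
Var(Ŷ) = 8709² · 2.0198492 = 1.5319886 × 10^8.
SE(Ŷ) = √(1.5319886 × 10^8) = 12377.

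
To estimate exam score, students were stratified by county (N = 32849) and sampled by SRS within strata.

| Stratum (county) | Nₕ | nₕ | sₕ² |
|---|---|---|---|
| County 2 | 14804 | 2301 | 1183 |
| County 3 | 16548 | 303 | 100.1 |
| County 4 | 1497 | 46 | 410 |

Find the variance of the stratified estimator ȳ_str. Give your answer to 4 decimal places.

0.1884

Var(ȳ_str) = Σₕ Wₕ²(1 − fₕ)sₕ²/nₕ with Wₕ = Nₕ/N, N = 32849.
County 2: Wₕ = 0.45066821; term = 0.45066821²·(1 − 0.15543096)·1183/2301 = 0.08818955.
County 3: Wₕ = 0.50375963; term = 0.50375963²·(1 − 0.01831037)·100.1/303 = 0.082302376.
County 4: Wₕ = 0.04557216; term = 0.04557216²·(1 − 0.03072812)·410/46 = 0.017942003.
Sum = 0.18843393.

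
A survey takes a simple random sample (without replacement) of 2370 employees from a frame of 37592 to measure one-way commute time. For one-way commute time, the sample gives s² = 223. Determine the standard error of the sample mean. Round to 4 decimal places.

Under SRS without replacement, Var(ȳ) = (1 − f)·s²/n with f = n/N = 2370/37592 = 0.06304533.
Var(ȳ) = (1 − 0.06304533)·223/2370 = 0.93695467·0.094092827 = 0.088160714.
SE(ȳ) = √(0.088160714) = 0.2969.

0.2969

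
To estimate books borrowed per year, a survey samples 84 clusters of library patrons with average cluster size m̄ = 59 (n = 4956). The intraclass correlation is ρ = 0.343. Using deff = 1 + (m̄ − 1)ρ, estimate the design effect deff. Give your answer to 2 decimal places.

deff = 1 + (59 − 1)·0.343 = 1 + 19.894 = 20.894.

20.89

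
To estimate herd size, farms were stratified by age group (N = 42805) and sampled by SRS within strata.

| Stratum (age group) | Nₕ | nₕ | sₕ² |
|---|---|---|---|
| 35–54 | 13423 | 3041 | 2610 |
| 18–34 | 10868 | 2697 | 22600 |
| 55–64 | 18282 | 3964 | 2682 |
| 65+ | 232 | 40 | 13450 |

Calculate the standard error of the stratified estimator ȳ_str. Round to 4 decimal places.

0.7591

Var(ȳ_str) = Σₕ Wₕ²(1 − fₕ)sₕ²/nₕ with Wₕ = Nₕ/N, N = 42805.
35–54: Wₕ = 0.31358486; term = 0.31358486²·(1 − 0.22655144)·2610/3041 = 0.065277829.
18–34: Wₕ = 0.25389557; term = 0.25389557²·(1 − 0.24815974)·22600/2697 = 0.40612837.
55–64: Wₕ = 0.42709964; term = 0.42709964²·(1 − 0.21682529)·2682/3964 = 0.096658975.
65+: Wₕ = 0.00541993; term = 0.00541993²·(1 − 0.17241379)·13450/40 = 0.0081745246.
Sum = 0.5762397.
SE = √(0.5762397) = 0.7591.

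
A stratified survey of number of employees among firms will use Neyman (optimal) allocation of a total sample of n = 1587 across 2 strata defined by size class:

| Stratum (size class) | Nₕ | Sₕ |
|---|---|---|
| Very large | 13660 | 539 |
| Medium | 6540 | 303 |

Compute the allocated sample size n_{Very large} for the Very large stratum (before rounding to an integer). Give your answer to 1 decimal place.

Neyman allocation: nₕ = n·NₕSₕ / Σⱼ NⱼSⱼ.
Σ NⱼSⱼ = 13660·539 + 6540·303 = 9.34436 × 10^6.
n_{Very large} = 1587·13660·539 / (9.34436 × 10^6) = 1250.5.

1250.5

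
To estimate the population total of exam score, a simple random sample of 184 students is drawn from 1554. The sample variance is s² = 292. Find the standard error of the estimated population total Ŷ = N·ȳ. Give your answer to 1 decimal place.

1838.1

Var(Ŷ) = N²·Var(ȳ) = N²·(1 − n/N)·s²/n.
f = 184/1554 = 0.11840412; Var(ȳ) = 0.88159588·292/184 = 1.3990543.
Var(Ŷ) = 1554² · 1.3990543 = 3.3785986 × 10^6.
SE(Ŷ) = √(3.3785986 × 10^6) = 1838.1.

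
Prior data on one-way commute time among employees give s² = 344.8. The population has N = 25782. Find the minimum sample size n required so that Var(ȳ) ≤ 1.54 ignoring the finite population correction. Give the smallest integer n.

Without fpc, n₀ = s²/D = 344.8/1.54 = 223.8961.
Rounding up, n = 224.

224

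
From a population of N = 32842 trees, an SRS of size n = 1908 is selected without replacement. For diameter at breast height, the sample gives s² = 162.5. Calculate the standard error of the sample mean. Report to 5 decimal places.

0.28323

Under SRS without replacement, Var(ȳ) = (1 − f)·s²/n with f = n/N = 1908/32842 = 0.05809634.
Var(ȳ) = (1 − 0.05809634)·162.5/1908 = 0.94190366·0.085167715 = 0.080219782.
SE(ȳ) = √(0.080219782) = 0.28323.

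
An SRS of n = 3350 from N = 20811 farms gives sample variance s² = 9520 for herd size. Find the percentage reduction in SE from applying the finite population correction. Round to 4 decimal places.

8.4016

f = n/N = 3350/20811 = 0.16097256.
SE_no-fpc = √(s²/n) = 1.6857613; SE_fpc = √((1−f)s²/n) = 1.544131.
Ratio = √(1−f) = 0.91598441. Reduction = 100·(1 − 0.91598441) = 8.4016%.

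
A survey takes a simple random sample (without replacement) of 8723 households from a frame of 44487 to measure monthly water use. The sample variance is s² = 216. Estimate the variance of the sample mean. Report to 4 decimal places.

0.0199

Under SRS without replacement, Var(ȳ) = (1 − f)·s²/n with f = n/N = 8723/44487 = 0.19607975.
Var(ȳ) = (1 − 0.19607975)·216/8723 = 0.80392025·0.024762123 = 0.019906772.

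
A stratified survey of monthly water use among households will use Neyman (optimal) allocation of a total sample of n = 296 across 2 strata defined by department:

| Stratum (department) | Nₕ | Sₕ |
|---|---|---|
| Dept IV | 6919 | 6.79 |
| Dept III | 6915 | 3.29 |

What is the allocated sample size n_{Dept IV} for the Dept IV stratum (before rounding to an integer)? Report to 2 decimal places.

199.43

Neyman allocation: nₕ = n·NₕSₕ / Σⱼ NⱼSⱼ.
Σ NⱼSⱼ = 6919·6.79 + 6915·3.29 = 69730.36.
n_{Dept IV} = 296·6919·6.79 / 69730.36 = 199.43.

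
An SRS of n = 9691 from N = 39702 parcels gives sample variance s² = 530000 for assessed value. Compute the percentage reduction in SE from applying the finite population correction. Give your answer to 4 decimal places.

13.0571

f = n/N = 9691/39702 = 0.24409350.
SE_no-fpc = √(s²/n) = 7.3952632; SE_fpc = √((1−f)s²/n) = 6.4296551.
Ratio = √(1−f) = 0.86942884. Reduction = 100·(1 − 0.86942884) = 13.0571%.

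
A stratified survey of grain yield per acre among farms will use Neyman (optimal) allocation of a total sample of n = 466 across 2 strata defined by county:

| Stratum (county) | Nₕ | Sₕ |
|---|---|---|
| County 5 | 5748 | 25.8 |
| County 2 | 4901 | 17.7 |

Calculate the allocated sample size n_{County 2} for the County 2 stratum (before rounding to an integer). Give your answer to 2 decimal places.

171.99

Neyman allocation: nₕ = n·NₕSₕ / Σⱼ NⱼSⱼ.
Σ NⱼSⱼ = 5748·25.8 + 4901·17.7 = 235046.1.
n_{County 2} = 466·4901·17.7 / 235046.1 = 171.99.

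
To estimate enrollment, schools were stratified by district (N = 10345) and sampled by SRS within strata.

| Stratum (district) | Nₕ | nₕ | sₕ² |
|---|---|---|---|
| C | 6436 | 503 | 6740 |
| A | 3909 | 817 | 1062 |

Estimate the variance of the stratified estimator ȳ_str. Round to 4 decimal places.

4.9278

Var(ȳ_str) = Σₕ Wₕ²(1 − fₕ)sₕ²/nₕ with Wₕ = Nₕ/N, N = 10345.
C: Wₕ = 0.62213630; term = 0.62213630²·(1 − 0.07815413)·6740/503 = 4.7810282.
A: Wₕ = 0.37786370; term = 0.37786370²·(1 − 0.20900486)·1062/817 = 0.14680695.
Sum = 4.9278352.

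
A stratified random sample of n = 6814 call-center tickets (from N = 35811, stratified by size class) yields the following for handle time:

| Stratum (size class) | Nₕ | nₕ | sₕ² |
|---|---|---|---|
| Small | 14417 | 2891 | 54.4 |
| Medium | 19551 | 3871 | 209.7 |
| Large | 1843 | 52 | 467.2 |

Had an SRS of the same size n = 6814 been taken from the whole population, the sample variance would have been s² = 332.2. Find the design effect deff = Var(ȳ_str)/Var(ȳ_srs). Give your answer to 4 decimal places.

0.9756

Var(ȳ_str) = Σ Wₕ²(1−fₕ)sₕ²/nₕ with Wₕ = Nₕ/35811:
  Small: (14417/35811)²·(1−2891/14417)·54.4/2891 = 0.0024382118
  Medium: (19551/35811)²·(1−3871/19551)·209.7/3871 = 0.012949631
  Large: (1843/35811)²·(1−52/1843)·467.2/52 = 0.023125307
  → Var(ȳ_str) = 0.03851315.
Var(ȳ_srs) = (1 − 6814/35811)·332.2/6814 = 0.039476089.
deff = 0.03851315 / 0.039476089 = 0.9756.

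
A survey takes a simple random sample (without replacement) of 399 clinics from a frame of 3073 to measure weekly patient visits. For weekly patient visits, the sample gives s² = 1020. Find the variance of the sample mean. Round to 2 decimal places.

2.22

Under SRS without replacement, Var(ȳ) = (1 − f)·s²/n with f = n/N = 399/3073 = 0.12984055.
Var(ȳ) = (1 − 0.12984055)·1020/399 = 0.87015945·2.556391 = 2.2244678.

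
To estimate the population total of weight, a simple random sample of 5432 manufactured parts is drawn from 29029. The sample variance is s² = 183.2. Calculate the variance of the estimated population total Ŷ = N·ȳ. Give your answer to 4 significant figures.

2.310 × 10^7

Var(Ŷ) = N²·Var(ȳ) = N²·(1 − n/N)·s²/n.
f = 5432/29029 = 0.18712322; Var(ȳ) = 0.81287678·183.2/5432 = 0.027415137.
Var(Ŷ) = 29029² · 0.027415137 = 2.3102266 × 10^7.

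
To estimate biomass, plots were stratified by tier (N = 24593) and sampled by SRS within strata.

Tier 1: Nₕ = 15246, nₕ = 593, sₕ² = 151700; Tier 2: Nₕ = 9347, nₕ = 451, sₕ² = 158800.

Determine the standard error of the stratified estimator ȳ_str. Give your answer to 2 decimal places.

11.95

Var(ȳ_str) = Σₕ Wₕ²(1 − fₕ)sₕ²/nₕ with Wₕ = Nₕ/N, N = 24593.
Tier 1: Wₕ = 0.61993250; term = 0.61993250²·(1 − 0.03889545)·151700/593 = 94.490976.
Tier 2: Wₕ = 0.38006750; term = 0.38006750²·(1 − 0.04825078)·158800/451 = 48.408091.
Sum = 142.89907.
SE = √(142.89907) = 11.95.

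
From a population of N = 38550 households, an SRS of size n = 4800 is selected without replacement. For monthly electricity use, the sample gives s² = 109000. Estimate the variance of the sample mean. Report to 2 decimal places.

19.88

Under SRS without replacement, Var(ȳ) = (1 − f)·s²/n with f = n/N = 4800/38550 = 0.12451362.
Var(ȳ) = (1 − 0.12451362)·109000/4800 = 0.87548638·22.708333 = 19.880837.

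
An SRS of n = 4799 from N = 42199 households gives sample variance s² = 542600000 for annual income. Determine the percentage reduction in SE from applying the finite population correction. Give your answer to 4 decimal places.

5.8577

f = n/N = 4799/42199 = 0.11372307.
SE_no-fpc = √(s²/n) = 336.25172; SE_fpc = √((1−f)s²/n) = 316.55505.
Ratio = √(1−f) = 0.94142282. Reduction = 100·(1 − 0.94142282) = 5.8577%.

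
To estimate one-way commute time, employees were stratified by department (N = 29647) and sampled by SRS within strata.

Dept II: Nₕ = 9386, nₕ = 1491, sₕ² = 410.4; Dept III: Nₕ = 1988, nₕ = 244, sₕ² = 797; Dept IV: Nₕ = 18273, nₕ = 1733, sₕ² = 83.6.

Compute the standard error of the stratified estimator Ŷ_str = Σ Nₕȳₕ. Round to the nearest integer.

Var(Ŷ_str) = Σₕ Nₕ²(1 − fₕ)sₕ²/nₕ.
Dept II: 9386²·(1 − 1491/9386)·410.4/1491 = 2.0396817 × 10^7.
Dept III: 1988²·(1 − 244/1988)·797/244 = 1.1324821 × 10^7.
Dept IV: 18273²·(1 − 1733/18273)·83.6/1733 = 1.4579851 × 10^7.
Sum = 4.6301489 × 10^7.
SE = √(4.6301489 × 10^7) = 6805.

6805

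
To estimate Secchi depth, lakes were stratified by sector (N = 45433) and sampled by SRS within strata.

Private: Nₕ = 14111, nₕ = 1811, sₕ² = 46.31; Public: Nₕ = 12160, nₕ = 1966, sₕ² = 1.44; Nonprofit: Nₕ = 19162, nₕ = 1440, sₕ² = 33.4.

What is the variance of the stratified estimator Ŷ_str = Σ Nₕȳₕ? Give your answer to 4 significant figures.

Var(Ŷ_str) = Σₕ Nₕ²(1 − fₕ)sₕ²/nₕ.
Private: 14111²·(1 − 1811/14111)·46.31/1811 = 4.4383264 × 10^6.
Public: 12160²·(1 − 1966/12160)·1.44/1966 = 90794.007.
Nonprofit: 19162²·(1 − 1440/19162)·33.4/1440 = 7.8765774 × 10^6.
Sum = 1.2405698 × 10^7.

1.241 × 10^7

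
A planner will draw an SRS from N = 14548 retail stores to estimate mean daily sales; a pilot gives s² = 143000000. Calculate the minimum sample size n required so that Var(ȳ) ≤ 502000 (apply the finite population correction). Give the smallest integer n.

Without fpc, n₀ = s²/D = 143000000/502000 = 284.8606.
With fpc, (1 − n/N)·s²/n ≤ D requires n ≥ n₀/(1 + n₀/N) = 284.8606/(1 + 284.8606/14548) = 279.3899.
Rounding up, n = 280.

280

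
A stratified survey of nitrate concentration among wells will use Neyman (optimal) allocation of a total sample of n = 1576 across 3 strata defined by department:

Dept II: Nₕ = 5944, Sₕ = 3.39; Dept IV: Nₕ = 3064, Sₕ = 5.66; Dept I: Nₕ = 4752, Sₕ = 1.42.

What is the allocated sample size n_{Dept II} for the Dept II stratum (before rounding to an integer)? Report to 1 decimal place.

717.8

Neyman allocation: nₕ = n·NₕSₕ / Σⱼ NⱼSⱼ.
Σ NⱼSⱼ = 5944·3.39 + 3064·5.66 + 4752·1.42 = 44240.24.
n_{Dept II} = 1576·5944·3.39 / 44240.24 = 717.8.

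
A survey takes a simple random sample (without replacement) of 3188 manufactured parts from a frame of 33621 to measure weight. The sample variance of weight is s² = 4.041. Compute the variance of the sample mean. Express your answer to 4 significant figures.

Under SRS without replacement, Var(ȳ) = (1 − f)·s²/n with f = n/N = 3188/33621 = 0.09482169.
Var(ȳ) = (1 − 0.09482169)·4.041/3188 = 0.90517831·0.0012675659 = 0.0011473731.

0.001147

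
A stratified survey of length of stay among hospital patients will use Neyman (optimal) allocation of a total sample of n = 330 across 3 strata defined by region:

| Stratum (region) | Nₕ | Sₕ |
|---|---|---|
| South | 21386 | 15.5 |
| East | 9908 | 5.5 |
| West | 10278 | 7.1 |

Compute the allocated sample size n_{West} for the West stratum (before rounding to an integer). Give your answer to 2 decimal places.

52.47

Neyman allocation: nₕ = n·NₕSₕ / Σⱼ NⱼSⱼ.
Σ NⱼSⱼ = 21386·15.5 + 9908·5.5 + 10278·7.1 = 458950.8.
n_{West} = 330·10278·7.1 / 458950.8 = 52.47.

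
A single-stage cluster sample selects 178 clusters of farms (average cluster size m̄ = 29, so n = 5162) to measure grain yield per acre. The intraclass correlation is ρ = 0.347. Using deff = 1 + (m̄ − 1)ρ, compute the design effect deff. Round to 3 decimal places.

10.716

deff = 1 + (29 − 1)·0.347 = 1 + 9.716 = 10.716.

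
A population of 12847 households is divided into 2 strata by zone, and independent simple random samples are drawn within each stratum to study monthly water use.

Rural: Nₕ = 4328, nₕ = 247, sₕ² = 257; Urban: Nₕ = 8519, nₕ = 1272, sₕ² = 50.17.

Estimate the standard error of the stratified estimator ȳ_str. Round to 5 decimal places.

Var(ȳ_str) = Σₕ Wₕ²(1 − fₕ)sₕ²/nₕ with Wₕ = Nₕ/N, N = 12847.
Rural: Wₕ = 0.33688799; term = 0.33688799²·(1 − 0.05707024)·257/247 = 0.11134906.
Urban: Wₕ = 0.66311201; term = 0.66311201²·(1 − 0.14931330)·50.17/1272 = 0.014753682.
Sum = 0.12610274.
SE = √(0.12610274) = 0.35511.

0.35511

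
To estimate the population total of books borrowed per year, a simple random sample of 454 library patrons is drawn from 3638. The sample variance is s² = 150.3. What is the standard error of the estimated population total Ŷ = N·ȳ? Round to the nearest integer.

1958

Var(Ŷ) = N²·Var(ȳ) = N²·(1 − n/N)·s²/n.
f = 454/3638 = 0.12479384; Var(ȳ) = 0.87520616·150.3/454 = 0.28974336.
Var(Ŷ) = 3638² · 0.28974336 = 3.8347661 × 10^6.
SE(Ŷ) = √(3.8347661 × 10^6) = 1958.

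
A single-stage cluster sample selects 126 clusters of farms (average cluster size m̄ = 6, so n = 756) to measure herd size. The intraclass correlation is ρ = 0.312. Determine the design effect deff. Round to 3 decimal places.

2.560

deff = 1 + (6 − 1)·0.312 = 1 + 1.56 = 2.56.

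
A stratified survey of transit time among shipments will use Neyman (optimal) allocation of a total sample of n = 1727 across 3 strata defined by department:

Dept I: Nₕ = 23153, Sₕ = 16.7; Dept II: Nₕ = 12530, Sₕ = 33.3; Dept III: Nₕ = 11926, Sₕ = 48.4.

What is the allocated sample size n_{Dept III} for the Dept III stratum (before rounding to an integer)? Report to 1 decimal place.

Neyman allocation: nₕ = n·NₕSₕ / Σⱼ NⱼSⱼ.
Σ NⱼSⱼ = 23153·16.7 + 12530·33.3 + 11926·48.4 = 1.3811225 × 10^6.
n_{Dept III} = 1727·11926·48.4 / (1.3811225 × 10^6) = 721.8.

721.8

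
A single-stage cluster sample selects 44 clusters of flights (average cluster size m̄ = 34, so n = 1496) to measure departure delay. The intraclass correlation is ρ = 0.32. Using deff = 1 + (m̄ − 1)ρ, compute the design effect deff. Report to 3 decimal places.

11.560

deff = 1 + (34 − 1)·0.32 = 1 + 10.56 = 11.56.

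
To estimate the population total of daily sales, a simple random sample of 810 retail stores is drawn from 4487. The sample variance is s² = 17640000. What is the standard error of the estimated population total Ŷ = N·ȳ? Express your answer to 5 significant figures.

Var(Ŷ) = N²·Var(ȳ) = N²·(1 − n/N)·s²/n.
f = 810/4487 = 0.18052151; Var(ȳ) = 0.81947849·17640000/810 = 17846.421.
Var(Ŷ) = 4487² · 17846.421 = 3.5930501 × 10^11.
SE(Ŷ) = √(3.5930501 × 10^11) = 599420.

599420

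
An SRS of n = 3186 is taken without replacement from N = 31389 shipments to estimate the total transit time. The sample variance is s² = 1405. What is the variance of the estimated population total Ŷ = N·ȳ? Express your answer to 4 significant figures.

3.904 × 10^8

Var(Ŷ) = N²·Var(ȳ) = N²·(1 − n/N)·s²/n.
f = 3186/31389 = 0.10150053; Var(ȳ) = 0.89849947·1405/3186 = 0.39623094.
Var(Ŷ) = 31389² · 0.39623094 = 3.9039419 × 10^8.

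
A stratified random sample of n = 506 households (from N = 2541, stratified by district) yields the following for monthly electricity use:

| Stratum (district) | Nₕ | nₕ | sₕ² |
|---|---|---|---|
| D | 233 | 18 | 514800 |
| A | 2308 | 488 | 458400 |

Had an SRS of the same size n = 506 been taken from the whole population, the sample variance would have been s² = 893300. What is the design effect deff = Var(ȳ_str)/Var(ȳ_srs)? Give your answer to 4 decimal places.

Var(ȳ_str) = Σ Wₕ²(1−fₕ)sₕ²/nₕ with Wₕ = Nₕ/2541:
  D: (233/2541)²·(1−18/233)·514800/18 = 221.89682
  A: (2308/2541)²·(1−488/2308)·458400/488 = 611.11459
  → Var(ȳ_str) = 833.01141.
Var(ȳ_srs) = (1 − 506/2541)·893300/506 = 1413.8605.
deff = 833.01141 / 1413.8605 = 0.5892.

0.5892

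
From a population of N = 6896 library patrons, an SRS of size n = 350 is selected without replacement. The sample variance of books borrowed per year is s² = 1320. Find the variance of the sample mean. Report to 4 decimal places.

3.5800

Under SRS without replacement, Var(ȳ) = (1 − f)·s²/n with f = n/N = 350/6896 = 0.05075406.
Var(ȳ) = (1 − 0.05075406)·1320/350 = 0.94924594·3.7714286 = 3.5800133.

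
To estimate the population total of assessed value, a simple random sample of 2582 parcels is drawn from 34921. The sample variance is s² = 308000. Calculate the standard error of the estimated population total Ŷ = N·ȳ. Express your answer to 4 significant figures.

367000

Var(Ŷ) = N²·Var(ȳ) = N²·(1 − n/N)·s²/n.
f = 2582/34921 = 0.07393832; Var(ȳ) = 0.92606168·308000/2582 = 110.46747.
Var(Ŷ) = 34921² · 110.46747 = 1.3471246 × 10^11.
SE(Ŷ) = √(1.3471246 × 10^11) = 367000.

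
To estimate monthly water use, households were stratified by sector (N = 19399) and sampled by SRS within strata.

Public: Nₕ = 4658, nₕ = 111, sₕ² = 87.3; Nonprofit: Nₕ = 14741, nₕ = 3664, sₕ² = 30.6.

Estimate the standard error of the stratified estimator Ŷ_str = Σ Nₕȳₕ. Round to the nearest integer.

Var(Ŷ_str) = Σₕ Nₕ²(1 − fₕ)sₕ²/nₕ.
Public: 4658²·(1 − 111/4658)·87.3/111 = 1.6657726 × 10^7.
Nonprofit: 14741²·(1 − 3664/14741)·30.6/3664 = 1.3636881 × 10^6.
Sum = 1.8021414 × 10^7.
SE = √(1.8021414 × 10^7) = 4245.

4245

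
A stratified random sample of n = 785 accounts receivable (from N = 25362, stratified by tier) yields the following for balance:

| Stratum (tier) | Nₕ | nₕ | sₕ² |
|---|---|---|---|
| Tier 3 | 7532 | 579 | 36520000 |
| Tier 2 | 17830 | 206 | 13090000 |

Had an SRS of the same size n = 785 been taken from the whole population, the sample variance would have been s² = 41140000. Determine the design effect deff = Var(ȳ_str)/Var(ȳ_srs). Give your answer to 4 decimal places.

Var(ȳ_str) = Σ Wₕ²(1−fₕ)sₕ²/nₕ with Wₕ = Nₕ/25362:
  Tier 3: (7532/25362)²·(1−579/7532)·36520000/579 = 5135.3228
  Tier 2: (17830/25362)²·(1−206/17830)·13090000/206 = 31042.826
  → Var(ȳ_str) = 36178.149.
Var(ȳ_srs) = (1 − 785/25362)·41140000/785 = 50785.531.
deff = 36178.149 / 50785.531 = 0.7124.

0.7124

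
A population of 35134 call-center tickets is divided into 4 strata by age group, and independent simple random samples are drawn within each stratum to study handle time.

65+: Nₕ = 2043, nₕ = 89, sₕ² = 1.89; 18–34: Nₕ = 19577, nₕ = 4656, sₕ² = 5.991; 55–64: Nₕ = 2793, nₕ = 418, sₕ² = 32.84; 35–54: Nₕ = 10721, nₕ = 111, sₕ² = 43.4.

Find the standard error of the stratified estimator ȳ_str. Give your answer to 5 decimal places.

0.19190

Var(ȳ_str) = Σₕ Wₕ²(1 − fₕ)sₕ²/nₕ with Wₕ = Nₕ/N, N = 35134.
65+: Wₕ = 0.05814880; term = 0.05814880²·(1 − 0.04356339)·1.89/89 = 6.8676718 × 10^-5.
18–34: Wₕ = 0.55720954; term = 0.55720954²·(1 − 0.23783011)·5.991/4656 = 3.0449154 × 10^-4.
55–64: Wₕ = 0.07949565; term = 0.07949565²·(1 − 0.14965986)·32.84/418 = 4.2218833 × 10^-4.
35–54: Wₕ = 0.30514601; term = 0.30514601²·(1 − 0.01035351)·43.4/111 = 0.036029832.
Sum = 0.036825189.
SE = √(0.036825189) = 0.19190.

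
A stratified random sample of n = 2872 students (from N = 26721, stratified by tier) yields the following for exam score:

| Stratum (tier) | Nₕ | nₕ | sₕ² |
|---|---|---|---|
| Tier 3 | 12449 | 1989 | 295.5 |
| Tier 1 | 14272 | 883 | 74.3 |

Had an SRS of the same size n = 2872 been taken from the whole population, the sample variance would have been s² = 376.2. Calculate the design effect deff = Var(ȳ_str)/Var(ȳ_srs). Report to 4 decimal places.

0.4244

Var(ȳ_str) = Σ Wₕ²(1−fₕ)sₕ²/nₕ with Wₕ = Nₕ/26721:
  Tier 3: (12449/26721)²·(1−1989/12449)·295.5/1989 = 0.027094643
  Tier 1: (14272/26721)²·(1−883/14272)·74.3/883 = 0.022519341
  → Var(ȳ_str) = 0.049613984.
Var(ȳ_srs) = (1 − 2872/26721)·376.2/2872 = 0.11691004.
deff = 0.049613984 / 0.11691004 = 0.4244.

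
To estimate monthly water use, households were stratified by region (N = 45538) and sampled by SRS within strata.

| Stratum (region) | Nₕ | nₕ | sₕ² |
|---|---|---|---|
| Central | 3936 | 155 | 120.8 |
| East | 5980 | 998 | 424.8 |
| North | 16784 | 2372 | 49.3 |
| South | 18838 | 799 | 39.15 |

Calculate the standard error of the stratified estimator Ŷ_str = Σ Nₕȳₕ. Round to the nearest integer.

Var(Ŷ_str) = Σₕ Nₕ²(1 − fₕ)sₕ²/nₕ.
Central: 3936²·(1 − 155/3936)·120.8/155 = 1.1598371 × 10^7.
East: 5980²·(1 − 998/5980)·424.8/998 = 1.2681157 × 10^7.
North: 16784²·(1 − 2372/16784)·49.3/2372 = 5.0274986 × 10^6.
South: 18838²·(1 − 799/18838)·39.15/799 = 1.665069 × 10^7.
Sum = 4.5957717 × 10^7.
SE = √(4.5957717 × 10^7) = 6779.

6779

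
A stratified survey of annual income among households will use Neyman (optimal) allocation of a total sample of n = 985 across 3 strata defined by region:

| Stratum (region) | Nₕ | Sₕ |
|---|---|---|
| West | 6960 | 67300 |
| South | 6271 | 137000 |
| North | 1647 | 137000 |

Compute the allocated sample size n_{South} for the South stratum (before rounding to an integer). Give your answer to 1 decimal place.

544.8

Neyman allocation: nₕ = n·NₕSₕ / Σⱼ NⱼSⱼ.
Σ NⱼSⱼ = 6960·67300 + 6271·137000 + 1647·137000 = 1.553174 × 10^9.
n_{South} = 985·6271·137000 / (1.553174 × 10^9) = 544.8.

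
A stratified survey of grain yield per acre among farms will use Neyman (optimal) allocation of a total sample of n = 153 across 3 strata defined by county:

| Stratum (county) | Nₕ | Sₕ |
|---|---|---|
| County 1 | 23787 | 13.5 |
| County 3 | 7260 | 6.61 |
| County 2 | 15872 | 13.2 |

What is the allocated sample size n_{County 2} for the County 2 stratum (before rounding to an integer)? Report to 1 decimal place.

Neyman allocation: nₕ = n·NₕSₕ / Σⱼ NⱼSⱼ.
Σ NⱼSⱼ = 23787·13.5 + 7260·6.61 + 15872·13.2 = 578623.5.
n_{County 2} = 153·15872·13.2 / 578623.5 = 55.4.

55.4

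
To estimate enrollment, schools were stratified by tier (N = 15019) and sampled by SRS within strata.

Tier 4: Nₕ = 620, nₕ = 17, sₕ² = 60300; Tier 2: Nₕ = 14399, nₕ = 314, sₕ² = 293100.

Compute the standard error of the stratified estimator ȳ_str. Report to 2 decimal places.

29.07

Var(ȳ_str) = Σₕ Wₕ²(1 − fₕ)sₕ²/nₕ with Wₕ = Nₕ/N, N = 15019.
Tier 4: Wₕ = 0.04128104; term = 0.04128104²·(1 − 0.02741935)·60300/17 = 5.8788903.
Tier 2: Wₕ = 0.95871896; term = 0.95871896²·(1 − 0.02180707)·293100/314 = 839.2538.
Sum = 845.13269.
SE = √(845.13269) = 29.07.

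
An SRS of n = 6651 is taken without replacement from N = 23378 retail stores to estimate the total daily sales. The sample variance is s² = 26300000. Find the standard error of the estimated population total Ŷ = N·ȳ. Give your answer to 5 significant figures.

1.2435 × 10^6

Var(Ŷ) = N²·Var(ȳ) = N²·(1 − n/N)·s²/n.
f = 6651/23378 = 0.28449825; Var(ȳ) = 0.71550175·26300000/6651 = 2829.3033.
Var(Ŷ) = 23378² · 2829.3033 = 1.5463016 × 10^12.
SE(Ŷ) = √(1.5463016 × 10^12) = 1.2435 × 10^6.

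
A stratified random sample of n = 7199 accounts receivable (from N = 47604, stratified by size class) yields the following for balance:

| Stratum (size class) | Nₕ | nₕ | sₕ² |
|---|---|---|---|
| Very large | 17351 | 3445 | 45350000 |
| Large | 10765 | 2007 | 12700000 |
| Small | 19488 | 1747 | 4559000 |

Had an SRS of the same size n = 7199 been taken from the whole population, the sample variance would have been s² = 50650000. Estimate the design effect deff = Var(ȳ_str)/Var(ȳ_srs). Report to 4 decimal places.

0.3455

Var(ȳ_str) = Σ Wₕ²(1−fₕ)sₕ²/nₕ with Wₕ = Nₕ/47604:
  Very large: (17351/47604)²·(1−3445/17351)·45350000/3445 = 1401.6123
  Large: (10765/47604)²·(1−2007/10765)·12700000/2007 = 263.26215
  Small: (19488/47604)²·(1−1747/19488)·4559000/1747 = 398.1394
  → Var(ȳ_str) = 2063.0139.
Var(ȳ_srs) = (1 − 7199/47604)·50650000/7199 = 5971.7132.
deff = 2063.0139 / 5971.7132 = 0.3455.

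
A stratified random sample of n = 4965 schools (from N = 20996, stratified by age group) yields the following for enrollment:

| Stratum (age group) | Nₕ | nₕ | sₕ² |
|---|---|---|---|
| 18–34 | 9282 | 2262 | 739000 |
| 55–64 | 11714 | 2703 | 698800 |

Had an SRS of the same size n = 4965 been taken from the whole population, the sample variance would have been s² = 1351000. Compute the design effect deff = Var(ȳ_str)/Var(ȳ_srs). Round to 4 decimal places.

Var(ȳ_str) = Σ Wₕ²(1−fₕ)sₕ²/nₕ with Wₕ = Nₕ/20996:
  18–34: (9282/20996)²·(1−2262/9282)·739000/2262 = 48.29002
  55–64: (11714/20996)²·(1−2703/11714)·698800/2703 = 61.903034
  → Var(ȳ_str) = 110.19305.
Var(ȳ_srs) = (1 − 4965/20996)·1351000/4965 = 207.75914.
deff = 110.19305 / 207.75914 = 0.5304.

0.5304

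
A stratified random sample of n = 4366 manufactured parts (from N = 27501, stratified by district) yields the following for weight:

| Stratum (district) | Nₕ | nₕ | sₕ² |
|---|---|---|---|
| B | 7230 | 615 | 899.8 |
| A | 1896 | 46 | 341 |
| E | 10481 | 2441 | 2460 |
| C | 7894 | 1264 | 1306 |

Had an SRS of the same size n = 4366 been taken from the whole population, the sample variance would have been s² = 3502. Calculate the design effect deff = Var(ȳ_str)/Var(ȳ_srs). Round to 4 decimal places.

Var(ȳ_str) = Σ Wₕ²(1−fₕ)sₕ²/nₕ with Wₕ = Nₕ/27501:
  B: (7230/27501)²·(1−615/7230)·899.8/615 = 0.092521368
  A: (1896/27501)²·(1−46/1896)·341/46 = 0.034380298
  E: (10481/27501)²·(1−2441/10481)·2460/2441 = 0.11228691
  C: (7894/27501)²·(1−1264/7894)·1306/1264 = 0.071500616
  → Var(ȳ_str) = 0.31068919.
Var(ȳ_srs) = (1 − 4366/27501)·3502/4366 = 0.67476637.
deff = 0.31068919 / 0.67476637 = 0.4604.

0.4604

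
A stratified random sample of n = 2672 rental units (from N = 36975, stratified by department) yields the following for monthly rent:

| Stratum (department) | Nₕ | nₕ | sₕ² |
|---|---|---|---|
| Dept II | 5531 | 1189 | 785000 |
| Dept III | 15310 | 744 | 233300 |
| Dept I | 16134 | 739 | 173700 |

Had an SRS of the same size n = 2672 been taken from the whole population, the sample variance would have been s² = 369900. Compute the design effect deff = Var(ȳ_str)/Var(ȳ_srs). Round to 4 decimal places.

Var(ȳ_str) = Σ Wₕ²(1−fₕ)sₕ²/nₕ with Wₕ = Nₕ/36975:
  Dept II: (5531/36975)²·(1−1189/5531)·785000/1189 = 11.597514
  Dept III: (15310/36975)²·(1−744/15310)·233300/744 = 51.149446
  Dept I: (16134/36975)²·(1−739/16134)·173700/739 = 42.703233
  → Var(ȳ_str) = 105.45019.
Var(ȳ_srs) = (1 − 2672/36975)·369900/2672 = 128.43157.
deff = 105.45019 / 128.43157 = 0.8211.

0.8211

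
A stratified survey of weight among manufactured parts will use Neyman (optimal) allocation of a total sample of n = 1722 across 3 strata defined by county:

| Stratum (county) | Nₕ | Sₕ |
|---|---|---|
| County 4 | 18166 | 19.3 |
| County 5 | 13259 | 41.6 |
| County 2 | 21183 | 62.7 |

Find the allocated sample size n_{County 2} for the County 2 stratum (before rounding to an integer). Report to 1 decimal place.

1025.5

Neyman allocation: nₕ = n·NₕSₕ / Σⱼ NⱼSⱼ.
Σ NⱼSⱼ = 18166·19.3 + 13259·41.6 + 21183·62.7 = 2.2303523 × 10^6.
n_{County 2} = 1722·21183·62.7 / (2.2303523 × 10^6) = 1025.5.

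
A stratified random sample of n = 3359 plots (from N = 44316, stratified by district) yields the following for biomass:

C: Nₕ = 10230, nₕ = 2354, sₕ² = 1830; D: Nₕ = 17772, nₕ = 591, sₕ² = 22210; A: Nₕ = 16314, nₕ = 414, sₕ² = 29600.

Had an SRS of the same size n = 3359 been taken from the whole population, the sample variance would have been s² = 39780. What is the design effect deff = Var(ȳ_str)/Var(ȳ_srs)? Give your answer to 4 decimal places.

1.3995

Var(ȳ_str) = Σ Wₕ²(1−fₕ)sₕ²/nₕ with Wₕ = Nₕ/44316:
  C: (10230/44316)²·(1−2354/10230)·1830/2354 = 0.031893697
  D: (17772/44316)²·(1−591/17772)·22210/591 = 5.8428497
  A: (16314/44316)²·(1−414/16314)·29600/414 = 9.4433882
  → Var(ȳ_str) = 15.318132.
Var(ȳ_srs) = (1 − 3359/44316)·39780/3359 = 10.945166.
deff = 15.318132 / 10.945166 = 1.3995.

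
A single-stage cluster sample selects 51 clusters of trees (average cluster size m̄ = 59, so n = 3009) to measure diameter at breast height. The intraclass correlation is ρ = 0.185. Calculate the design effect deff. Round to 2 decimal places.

11.73

deff = 1 + (59 − 1)·0.185 = 1 + 10.73 = 11.73.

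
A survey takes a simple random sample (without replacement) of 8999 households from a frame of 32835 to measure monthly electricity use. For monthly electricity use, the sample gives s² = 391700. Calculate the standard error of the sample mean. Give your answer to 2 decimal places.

5.62

Under SRS without replacement, Var(ȳ) = (1 − f)·s²/n with f = n/N = 8999/32835 = 0.27406731.
Var(ȳ) = (1 − 0.27406731)·391700/8999 = 0.72593269·43.527059 = 31.597715.
SE(ȳ) = √(31.597715) = 5.62.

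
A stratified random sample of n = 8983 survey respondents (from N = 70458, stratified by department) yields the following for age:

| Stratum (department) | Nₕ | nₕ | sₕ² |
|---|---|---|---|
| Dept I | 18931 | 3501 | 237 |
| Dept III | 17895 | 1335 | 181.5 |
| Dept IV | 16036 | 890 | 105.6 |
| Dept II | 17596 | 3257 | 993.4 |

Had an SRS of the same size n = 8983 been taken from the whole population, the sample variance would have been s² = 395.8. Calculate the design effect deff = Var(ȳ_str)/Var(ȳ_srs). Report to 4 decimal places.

Var(ȳ_str) = Σ Wₕ²(1−fₕ)sₕ²/nₕ with Wₕ = Nₕ/70458:
  Dept I: (18931/70458)²·(1−3501/18931)·237/3501 = 0.0039832273
  Dept III: (17895/70458)²·(1−1335/17895)·181.5/1335 = 0.0081157148
  Dept IV: (16036/70458)²·(1−890/16036)·105.6/890 = 0.0058050677
  Dept II: (17596/70458)²·(1−3257/17596)·993.4/3257 = 0.015501674
  → Var(ȳ_str) = 0.033405684.
Var(ȳ_srs) = (1 − 8983/70458)·395.8/8983 = 0.038443473.
deff = 0.033405684 / 0.038443473 = 0.8690.

0.8690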